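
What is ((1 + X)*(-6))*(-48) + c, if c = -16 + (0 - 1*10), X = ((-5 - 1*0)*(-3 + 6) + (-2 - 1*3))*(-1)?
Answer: 6022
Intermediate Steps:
X = 20 (X = ((-5 + 0)*3 + (-2 - 3))*(-1) = (-5*3 - 5)*(-1) = (-15 - 5)*(-1) = -20*(-1) = 20)
c = -26 (c = -16 + (0 - 10) = -16 - 10 = -26)
((1 + X)*(-6))*(-48) + c = ((1 + 20)*(-6))*(-48) - 26 = (21*(-6))*(-48) - 26 = -126*(-48) - 26 = 6048 - 26 = 6022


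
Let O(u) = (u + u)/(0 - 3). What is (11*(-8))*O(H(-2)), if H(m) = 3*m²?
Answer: 704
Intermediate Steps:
O(u) = -2*u/3 (O(u) = (2*u)/(-3) = (2*u)*(-⅓) = -2*u/3)
(11*(-8))*O(H(-2)) = (11*(-8))*(-2*(-2)²) = -(-176)*3*4/3 = -(-176)*12/3 = -88*(-8) = 704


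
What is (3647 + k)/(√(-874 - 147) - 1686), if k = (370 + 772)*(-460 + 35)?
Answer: 812151258/2843617 + 481703*I*√1021/2843617 ≈ 285.6 + 5.4128*I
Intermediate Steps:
k = -485350 (k = 1142*(-425) = -485350)
(3647 + k)/(√(-874 - 147) - 1686) = (3647 - 485350)/(√(-874 - 147) - 1686) = -481703/(√(-1021) - 1686) = -481703/(I*√1021 - 1686) = -481703/(-1686 + I*√1021)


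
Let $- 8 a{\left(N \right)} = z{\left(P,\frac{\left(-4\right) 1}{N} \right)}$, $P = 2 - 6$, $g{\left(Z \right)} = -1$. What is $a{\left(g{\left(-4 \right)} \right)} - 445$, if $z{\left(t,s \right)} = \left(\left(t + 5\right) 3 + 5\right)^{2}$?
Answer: $-453$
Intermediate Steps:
$P = -4$ ($P = 2 - 6 = -4$)
$z{\left(t,s \right)} = \left(20 + 3 t\right)^{2}$ ($z{\left(t,s \right)} = \left(\left(5 + t\right) 3 + 5\right)^{2} = \left(\left(15 + 3 t\right) + 5\right)^{2} = \left(20 + 3 t\right)^{2}$)
$a{\left(N \right)} = -8$ ($a{\left(N \right)} = - \frac{\left(20 + 3 \left(-4\right)\right)^{2}}{8} = - \frac{\left(20 - 12\right)^{2}}{8} = - \frac{8^{2}}{8} = \left(- \frac{1}{8}\right) 64 = -8$)
$a{\left(g{\left(-4 \right)} \right)} - 445 = -8 - 445 = -453$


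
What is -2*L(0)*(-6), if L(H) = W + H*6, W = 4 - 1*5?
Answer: -12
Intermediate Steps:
W = -1 (W = 4 - 5 = -1)
L(H) = -1 + 6*H (L(H) = -1 + H*6 = -1 + 6*H)
-2*L(0)*(-6) = -2*(-1 + 6*0)*(-6) = -2*(-1 + 0)*(-6) = -2*(-1)*(-6) = 2*(-6) = -12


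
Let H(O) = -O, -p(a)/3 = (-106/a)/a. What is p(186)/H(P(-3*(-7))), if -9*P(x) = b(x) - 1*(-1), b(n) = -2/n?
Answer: 3339/36518 ≈ 0.091434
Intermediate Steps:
p(a) = 318/a² (p(a) = -3*(-106/a)/a = -(-318)/a² = 318/a²)
P(x) = -⅑ + 2/(9*x) (P(x) = -(-2/x - 1*(-1))/9 = -(-2/x + 1)/9 = -(1 - 2/x)/9 = -⅑ + 2/(9*x))
p(186)/H(P(-3*(-7))) = (318/186²)/((-(2 - (-3)*(-7))/(9*((-3*(-7)))))) = (318*(1/34596))/((-(2 - 1*21)/(9*21))) = 53/(5766*((-(2 - 21)/(9*21)))) = 53/(5766*((-(-19)/(9*21)))) = 53/(5766*((-1*(-19/189)))) = 53/(5766*(19/189)) = (53/5766)*(189/19) = 3339/36518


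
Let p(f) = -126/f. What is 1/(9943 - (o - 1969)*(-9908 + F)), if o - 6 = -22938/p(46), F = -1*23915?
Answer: 21/4553968408 ≈ 4.6114e-9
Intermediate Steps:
F = -23915
o = 175984/21 (o = 6 - 22938/((-126/46)) = 6 - 22938/((-126*1/46)) = 6 - 22938/(-63/23) = 6 - 22938*(-23/63) = 6 + 175858/21 = 175984/21 ≈ 8380.2)
1/(9943 - (o - 1969)*(-9908 + F)) = 1/(9943 - (175984/21 - 1969)*(-9908 - 23915)) = 1/(9943 - 134635*(-33823)/21) = 1/(9943 - 1*(-4553759605/21)) = 1/(9943 + 4553759605/21) = 1/(4553968408/21) = 21/4553968408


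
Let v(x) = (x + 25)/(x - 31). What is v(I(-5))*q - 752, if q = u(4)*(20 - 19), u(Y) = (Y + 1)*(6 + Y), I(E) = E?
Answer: -7018/9 ≈ -779.78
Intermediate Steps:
v(x) = (25 + x)/(-31 + x)
u(Y) = (1 + Y)*(6 + Y)
q = 50 (q = (6 + 4² + 7*4)*(20 - 19) = (6 + 16 + 28)*1 = 50*1 = 50)
v(I(-5))*q - 752 = ((25 - 5)/(-31 - 5))*50 - 752 = (20/(-36))*50 - 752 = -1/36*20*50 - 752 = -5/9*50 - 752 = -250/9 - 752 = -7018/9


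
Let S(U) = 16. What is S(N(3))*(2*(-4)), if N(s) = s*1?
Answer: -128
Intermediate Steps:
N(s) = s
S(N(3))*(2*(-4)) = 16*(2*(-4)) = 16*(-8) = -128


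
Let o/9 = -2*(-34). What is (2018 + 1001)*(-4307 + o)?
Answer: -11155205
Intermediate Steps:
o = 612 (o = 9*(-2*(-34)) = 9*68 = 612)
(2018 + 1001)*(-4307 + o) = (2018 + 1001)*(-4307 + 612) = 3019*(-3695) = -11155205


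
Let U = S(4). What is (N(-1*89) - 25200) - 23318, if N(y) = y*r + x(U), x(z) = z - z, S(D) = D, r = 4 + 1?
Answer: -48963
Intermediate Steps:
r = 5
U = 4
x(z) = 0
N(y) = 5*y (N(y) = y*5 + 0 = 5*y + 0 = 5*y)
(N(-1*89) - 25200) - 23318 = (5*(-1*89) - 25200) - 23318 = (5*(-89) - 25200) - 23318 = (-445 - 25200) - 23318 = -25645 - 23318 = -48963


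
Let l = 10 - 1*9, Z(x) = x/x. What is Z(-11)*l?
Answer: 1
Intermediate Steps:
Z(x) = 1
l = 1 (l = 10 - 9 = 1)
Z(-11)*l = 1*1 = 1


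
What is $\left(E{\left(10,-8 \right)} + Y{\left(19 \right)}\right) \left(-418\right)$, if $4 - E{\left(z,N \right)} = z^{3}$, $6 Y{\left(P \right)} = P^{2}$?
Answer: $\frac{1173535}{3} \approx 3.9118 \cdot 10^{5}$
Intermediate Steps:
$Y{\left(P \right)} = \frac{P^{2}}{6}$
$E{\left(z,N \right)} = 4 - z^{3}$
$\left(E{\left(10,-8 \right)} + Y{\left(19 \right)}\right) \left(-418\right) = \left(\left(4 - 10^{3}\right) + \frac{19^{2}}{6}\right) \left(-418\right) = \left(\left(4 - 1000\right) + \frac{1}{6} \cdot 361\right) \left(-418\right) = \left(\left(4 - 1000\right) + \frac{361}{6}\right) \left(-418\right) = \left(-996 + \frac{361}{6}\right) \left(-418\right) = \left(- \frac{5615}{6}\right) \left(-418\right) = \frac{1173535}{3}$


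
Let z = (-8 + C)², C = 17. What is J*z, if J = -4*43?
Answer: -13932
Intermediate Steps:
z = 81 (z = (-8 + 17)² = 9² = 81)
J = -172
J*z = -172*81 = -13932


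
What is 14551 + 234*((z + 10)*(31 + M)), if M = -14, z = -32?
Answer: -72965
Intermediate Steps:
14551 + 234*((z + 10)*(31 + M)) = 14551 + 234*((-32 + 10)*(31 - 14)) = 14551 + 234*(-22*17) = 14551 + 234*(-374) = 14551 - 87516 = -72965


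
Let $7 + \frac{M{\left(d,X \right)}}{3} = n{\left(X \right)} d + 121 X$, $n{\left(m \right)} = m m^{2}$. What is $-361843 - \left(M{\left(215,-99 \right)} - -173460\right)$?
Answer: $625343510$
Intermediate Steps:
$n{\left(m \right)} = m^{3}$
$M{\left(d,X \right)} = -21 + 363 X + 3 d X^{3}$ ($M{\left(d,X \right)} = -21 + 3 \left(X^{3} d + 121 X\right) = -21 + 3 \left(d X^{3} + 121 X\right) = -21 + 3 \left(121 X + d X^{3}\right) = -21 + \left(363 X + 3 d X^{3}\right) = -21 + 363 X + 3 d X^{3}$)
$-361843 - \left(M{\left(215,-99 \right)} - -173460\right) = -361843 - \left(\left(-21 + 363 \left(-99\right) + 3 \cdot 215 \left(-99\right)^{3}\right) - -173460\right) = -361843 - \left(\left(-21 - 35937 + 3 \cdot 215 \left(-970299\right)\right) + 173460\right) = -361843 - \left(\left(-21 - 35937 - 625842855\right) + 173460\right) = -361843 - \left(-625878813 + 173460\right) = -361843 - -625705353 = -361843 + 625705353 = 625343510$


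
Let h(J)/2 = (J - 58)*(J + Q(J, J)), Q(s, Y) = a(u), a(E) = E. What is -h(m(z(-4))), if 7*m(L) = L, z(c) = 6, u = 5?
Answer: 32800/49 ≈ 669.39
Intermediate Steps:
Q(s, Y) = 5
m(L) = L/7
h(J) = 2*(-58 + J)*(5 + J) (h(J) = 2*((J - 58)*(J + 5)) = 2*((-58 + J)*(5 + J)) = 2*(-58 + J)*(5 + J))
-h(m(z(-4))) = -(-580 - 106*6/7 + 2*((1/7)*6)**2) = -(-580 - 106*6/7 + 2*(6/7)**2) = -(-580 - 636/7 + 2*(36/49)) = -(-580 - 636/7 + 72/49) = -1*(-32800/49) = 32800/49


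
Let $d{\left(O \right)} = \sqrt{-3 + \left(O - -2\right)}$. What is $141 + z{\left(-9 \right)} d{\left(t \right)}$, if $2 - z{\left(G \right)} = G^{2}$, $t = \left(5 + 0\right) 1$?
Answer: $-17$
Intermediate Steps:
$t = 5$ ($t = 5 \cdot 1 = 5$)
$z{\left(G \right)} = 2 - G^{2}$
$d{\left(O \right)} = \sqrt{-1 + O}$ ($d{\left(O \right)} = \sqrt{-3 + \left(O + 2\right)} = \sqrt{-3 + \left(2 + O\right)} = \sqrt{-1 + O}$)
$141 + z{\left(-9 \right)} d{\left(t \right)} = 141 + \left(2 - \left(-9\right)^{2}\right) \sqrt{-1 + 5} = 141 + \left(2 - 81\right) \sqrt{4} = 141 + \left(2 - 81\right) 2 = 141 - 158 = -17$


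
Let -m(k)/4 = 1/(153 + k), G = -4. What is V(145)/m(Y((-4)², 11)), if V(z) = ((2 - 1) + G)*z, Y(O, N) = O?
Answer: 73515/4 ≈ 18379.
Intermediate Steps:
V(z) = -3*z (V(z) = ((2 - 1) - 4)*z = (1 - 4)*z = -3*z)
m(k) = -4/(153 + k)
V(145)/m(Y((-4)², 11)) = (-3*145)/((-4/(153 + (-4)²))) = -435/((-4/(153 + 16))) = -435/((-4/169)) = -435/((-4*1/169)) = -435/(-4/169) = -435*(-169/4) = 73515/4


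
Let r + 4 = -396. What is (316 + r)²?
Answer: 7056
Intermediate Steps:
r = -400 (r = -4 - 396 = -400)
(316 + r)² = (316 - 400)² = (-84)² = 7056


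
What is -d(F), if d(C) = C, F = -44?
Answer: 44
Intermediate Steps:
-d(F) = -1*(-44) = 44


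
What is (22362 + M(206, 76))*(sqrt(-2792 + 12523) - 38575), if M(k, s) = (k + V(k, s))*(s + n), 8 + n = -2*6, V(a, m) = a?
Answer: -1752616550 + 45434*sqrt(9731) ≈ -1.7481e+9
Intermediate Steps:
n = -20 (n = -8 - 2*6 = -8 - 12 = -20)
M(k, s) = 2*k*(-20 + s) (M(k, s) = (k + k)*(s - 20) = (2*k)*(-20 + s) = 2*k*(-20 + s))
(22362 + M(206, 76))*(sqrt(-2792 + 12523) - 38575) = (22362 + 2*206*(-20 + 76))*(sqrt(-2792 + 12523) - 38575) = (22362 + 2*206*56)*(sqrt(9731) - 38575) = (22362 + 23072)*(-38575 + sqrt(9731)) = 45434*(-38575 + sqrt(9731)) = -1752616550 + 45434*sqrt(9731)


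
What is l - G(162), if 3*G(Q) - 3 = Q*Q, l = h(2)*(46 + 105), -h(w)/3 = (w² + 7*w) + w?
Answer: -17809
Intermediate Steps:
h(w) = -24*w - 3*w² (h(w) = -3*((w² + 7*w) + w) = -3*(w² + 8*w) = -24*w - 3*w²)
l = -9060 (l = (-3*2*(8 + 2))*(46 + 105) = -3*2*10*151 = -60*151 = -9060)
G(Q) = 1 + Q²/3 (G(Q) = 1 + (Q*Q)/3 = 1 + Q²/3)
l - G(162) = -9060 - (1 + (⅓)*162²) = -9060 - (1 + (⅓)*26244) = -9060 - (1 + 8748) = -9060 - 1*8749 = -9060 - 8749 = -17809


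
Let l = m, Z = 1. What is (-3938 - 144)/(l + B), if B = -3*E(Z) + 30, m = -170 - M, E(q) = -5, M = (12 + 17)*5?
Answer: 2041/135 ≈ 15.119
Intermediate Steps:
M = 145 (M = 29*5 = 145)
m = -315 (m = -170 - 1*145 = -170 - 145 = -315)
l = -315
B = 45 (B = -3*(-5) + 30 = 15 + 30 = 45)
(-3938 - 144)/(l + B) = (-3938 - 144)/(-315 + 45) = -4082/(-270) = -4082*(-1/270) = 2041/135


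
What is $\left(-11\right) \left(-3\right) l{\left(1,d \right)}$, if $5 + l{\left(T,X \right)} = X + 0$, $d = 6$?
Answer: $33$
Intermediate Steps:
$l{\left(T,X \right)} = -5 + X$ ($l{\left(T,X \right)} = -5 + \left(X + 0\right) = -5 + X$)
$\left(-11\right) \left(-3\right) l{\left(1,d \right)} = \left(-11\right) \left(-3\right) \left(-5 + 6\right) = 33 \cdot 1 = 33$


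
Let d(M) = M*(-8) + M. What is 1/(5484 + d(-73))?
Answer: 1/5995 ≈ 0.00016681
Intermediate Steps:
d(M) = -7*M (d(M) = -8*M + M = -7*M)
1/(5484 + d(-73)) = 1/(5484 - 7*(-73)) = 1/(5484 + 511) = 1/5995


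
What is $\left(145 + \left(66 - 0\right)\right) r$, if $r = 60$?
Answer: $12660$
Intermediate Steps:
$\left(145 + \left(66 - 0\right)\right) r = \left(145 + \left(66 - 0\right)\right) 60 = \left(145 + \left(66 + 0\right)\right) 60 = \left(145 + 66\right) 60 = 211 \cdot 60 = 12660$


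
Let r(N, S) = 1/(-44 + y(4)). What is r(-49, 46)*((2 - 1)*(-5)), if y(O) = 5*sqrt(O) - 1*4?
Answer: 5/38 ≈ 0.13158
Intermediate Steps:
y(O) = -4 + 5*sqrt(O) (y(O) = 5*sqrt(O) - 4 = -4 + 5*sqrt(O))
r(N, S) = -1/38 (r(N, S) = 1/(-44 + (-4 + 5*sqrt(4))) = 1/(-44 + (-4 + 5*2)) = 1/(-44 + (-4 + 10)) = 1/(-44 + 6) = 1/(-38) = -1/38)
r(-49, 46)*((2 - 1)*(-5)) = -(2 - 1)*(-5)/38 = -(-5)/38 = -1/38*(-5) = 5/38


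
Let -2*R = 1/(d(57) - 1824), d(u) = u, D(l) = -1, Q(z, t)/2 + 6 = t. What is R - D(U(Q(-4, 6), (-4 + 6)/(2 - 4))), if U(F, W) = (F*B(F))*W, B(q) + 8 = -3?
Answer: 3535/3534 ≈ 1.0003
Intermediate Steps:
Q(z, t) = -12 + 2*t
B(q) = -11 (B(q) = -8 - 3 = -11)
U(F, W) = -11*F*W (U(F, W) = (F*(-11))*W = (-11*F)*W = -11*F*W)
R = 1/3534 (R = -1/(2*(57 - 1824)) = -1/2/(-1767) = -1/2*(-1/1767) = 1/3534 ≈ 0.00028297)
R - D(U(Q(-4, 6), (-4 + 6)/(2 - 4))) = 1/3534 - 1*(-1) = 1/3534 + 1 = 3535/3534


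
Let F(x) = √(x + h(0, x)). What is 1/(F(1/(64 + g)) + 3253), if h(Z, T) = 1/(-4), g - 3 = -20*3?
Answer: 91084/296296255 - 2*I*√21/296296255 ≈ 0.00030741 - 3.0932e-8*I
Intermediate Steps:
g = -57 (g = 3 - 20*3 = 3 - 1*60 = 3 - 60 = -57)
h(Z, T) = -¼
F(x) = √(-¼ + x) (F(x) = √(x - ¼) = √(-¼ + x))
1/(F(1/(64 + g)) + 3253) = 1/(√(-1 + 4/(64 - 57))/2 + 3253) = 1/(√(-1 + 4/7)/2 + 3253) = 1/(√(-3/7)/2 + 3253) = 1/((I*√21/7)/2 + 3253) = 1/(I*√21/14 + 3253) = 1/(3253 + I*√21/14)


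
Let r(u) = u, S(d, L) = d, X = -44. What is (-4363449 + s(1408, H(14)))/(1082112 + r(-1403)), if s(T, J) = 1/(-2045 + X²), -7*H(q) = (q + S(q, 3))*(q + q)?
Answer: -475615942/117797281 ≈ -4.0376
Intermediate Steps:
H(q) = -4*q²/7 (H(q) = -(q + q)*(q + q)/7 = -2*q*2*q/7 = -4*q²/7)
s(T, J) = -1/109 (s(T, J) = 1/(-2045 + (-44)²) = 1/(-2045 + 1936) = 1/(-109) = -1/109)
(-4363449 + s(1408, H(14)))/(1082112 + r(-1403)) = (-4363449 - 1/109)/(1082112 - 1403) = -475615942/109/1080709 = -475615942/109*1/1080709 = -475615942/117797281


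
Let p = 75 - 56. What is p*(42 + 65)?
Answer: 2033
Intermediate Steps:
p = 19
p*(42 + 65) = 19*(42 + 65) = 19*107 = 2033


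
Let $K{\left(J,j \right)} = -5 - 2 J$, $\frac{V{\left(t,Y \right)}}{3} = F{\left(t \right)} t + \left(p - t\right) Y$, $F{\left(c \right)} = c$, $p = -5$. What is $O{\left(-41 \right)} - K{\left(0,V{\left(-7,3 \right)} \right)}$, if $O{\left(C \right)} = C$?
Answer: $-36$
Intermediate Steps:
$V{\left(t,Y \right)} = 3 t^{2} + 3 Y \left(-5 - t\right)$ ($V{\left(t,Y \right)} = 3 \left(t t + \left(-5 - t\right) Y\right) = 3 \left(t^{2} + Y \left(-5 - t\right)\right) = 3 t^{2} + 3 Y \left(-5 - t\right)$)
$O{\left(-41 \right)} - K{\left(0,V{\left(-7,3 \right)} \right)} = -41 - \left(-5 - 0\right) = -41 - \left(-5 + 0\right) = -41 - -5 = -41 + 5 = -36$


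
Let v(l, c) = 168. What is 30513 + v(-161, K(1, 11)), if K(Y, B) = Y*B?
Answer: 30681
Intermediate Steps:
K(Y, B) = B*Y
30513 + v(-161, K(1, 11)) = 30513 + 168 = 30681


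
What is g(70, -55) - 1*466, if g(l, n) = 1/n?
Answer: -25631/55 ≈ -466.02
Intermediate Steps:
g(70, -55) - 1*466 = 1/(-55) - 1*466 = -1/55 - 466 = -25631/55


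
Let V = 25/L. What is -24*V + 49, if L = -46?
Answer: 1427/23 ≈ 62.043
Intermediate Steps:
V = -25/46 (V = 25/(-46) = 25*(-1/46) = -25/46 ≈ -0.54348)
-24*V + 49 = -24*(-25/46) + 49 = 300/23 + 49 = 1427/23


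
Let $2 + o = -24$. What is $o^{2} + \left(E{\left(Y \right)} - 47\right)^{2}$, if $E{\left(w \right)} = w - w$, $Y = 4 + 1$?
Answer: $2885$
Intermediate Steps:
$Y = 5$
$o = -26$ ($o = -2 - 24 = -26$)
$E{\left(w \right)} = 0$
$o^{2} + \left(E{\left(Y \right)} - 47\right)^{2} = \left(-26\right)^{2} + \left(0 - 47\right)^{2} = 676 + \left(-47\right)^{2} = 676 + 2209 = 2885$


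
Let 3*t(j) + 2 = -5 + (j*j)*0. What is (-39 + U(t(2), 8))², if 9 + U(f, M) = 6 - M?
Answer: 2500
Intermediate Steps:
t(j) = -7/3 (t(j) = -⅔ + (-5 + (j*j)*0)/3 = -⅔ + (-5 + j²*0)/3 = -⅔ + (-5 + 0)/3 = -⅔ + (⅓)*(-5) = -⅔ - 5/3 = -7/3)
U(f, M) = -3 - M (U(f, M) = -9 + (6 - M) = -3 - M)
(-39 + U(t(2), 8))² = (-39 + (-3 - 1*8))² = (-39 + (-3 - 8))² = (-39 - 11)² = (-50)² = 2500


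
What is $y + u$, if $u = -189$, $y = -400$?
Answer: $-589$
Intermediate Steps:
$y + u = -400 - 189 = -589$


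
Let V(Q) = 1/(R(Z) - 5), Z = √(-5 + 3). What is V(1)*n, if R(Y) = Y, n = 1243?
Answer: -6215/27 - 1243*I*√2/27 ≈ -230.19 - 65.106*I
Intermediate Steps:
Z = I*√2 (Z = √(-2) = I*√2 ≈ 1.4142*I)
V(Q) = 1/(-5 + I*√2) (V(Q) = 1/(I*√2 - 5) = 1/(-5 + I*√2))
V(1)*n = (-5/27 - I*√2/27)*1243 = -6215/27 - 1243*I*√2/27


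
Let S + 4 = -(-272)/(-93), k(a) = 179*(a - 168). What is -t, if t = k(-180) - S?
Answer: 5792512/93 ≈ 62285.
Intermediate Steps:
k(a) = -30072 + 179*a (k(a) = 179*(-168 + a) = -30072 + 179*a)
S = -644/93 (S = -4 - (-272)/(-93) = -4 - (-272)*(-1)/93 = -4 - 4*68/93 = -4 - 272/93 = -644/93 ≈ -6.9247)
t = -5792512/93 (t = (-30072 + 179*(-180)) - 1*(-644/93) = (-30072 - 32220) + 644/93 = -62292 + 644/93 = -5792512/93 ≈ -62285.)
-t = -1*(-5792512/93) = 5792512/93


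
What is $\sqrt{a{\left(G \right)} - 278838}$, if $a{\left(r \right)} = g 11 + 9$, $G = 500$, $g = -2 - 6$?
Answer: $i \sqrt{278917} \approx 528.13 i$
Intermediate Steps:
$g = -8$ ($g = -2 - 6 = -8$)
$a{\left(r \right)} = -79$ ($a{\left(r \right)} = \left(-8\right) 11 + 9 = -88 + 9 = -79$)
$\sqrt{a{\left(G \right)} - 278838} = \sqrt{-79 - 278838} = \sqrt{-278917} = i \sqrt{278917}$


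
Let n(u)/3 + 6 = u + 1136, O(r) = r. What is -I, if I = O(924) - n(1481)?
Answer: 6909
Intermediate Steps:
n(u) = 3390 + 3*u (n(u) = -18 + 3*(u + 1136) = -18 + 3*(1136 + u) = -18 + (3408 + 3*u) = 3390 + 3*u)
I = -6909 (I = 924 - (3390 + 3*1481) = 924 - (3390 + 4443) = 924 - 1*7833 = 924 - 7833 = -6909)
-I = -1*(-6909) = 6909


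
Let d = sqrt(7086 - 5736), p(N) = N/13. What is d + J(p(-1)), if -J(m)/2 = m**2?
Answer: -2/169 + 15*sqrt(6) ≈ 36.731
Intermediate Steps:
p(N) = N/13 (p(N) = N*(1/13) = N/13)
J(m) = -2*m**2
d = 15*sqrt(6) (d = sqrt(1350) = 15*sqrt(6) ≈ 36.742)
d + J(p(-1)) = 15*sqrt(6) - 2*((1/13)*(-1))**2 = 15*sqrt(6) - 2*(-1/13)**2 = 15*sqrt(6) - 2*1/169 = 15*sqrt(6) - 2/169 = -2/169 + 15*sqrt(6)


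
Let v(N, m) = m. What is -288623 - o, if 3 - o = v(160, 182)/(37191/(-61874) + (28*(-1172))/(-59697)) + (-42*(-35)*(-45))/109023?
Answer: -287792250098731232/985017317509 ≈ -2.9217e+5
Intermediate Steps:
o = 3493596867331125/985017317509 (o = 3 - (182/(37191/(-61874) + (28*(-1172))/(-59697)) + (-42*(-35)*(-45))/109023) = 3 - (182/(37191*(-1/61874) - 32816*(-1/59697)) + (1470*(-45))*(1/109023)) = 3 - (182/(-37191/61874 + 32816/59697) - 66150*1/109023) = 3 - (182/(-189733943/3693692178) - 22050/36341) = 3 - (182*(-3693692178/189733943) - 22050/36341) = 3 - (-96035996628/27104849 - 22050/36341) = 3 - 1*(-3490641815378598/985017317509) = 3 + 3490641815378598/985017317509 = 3493596867331125/985017317509 ≈ 3546.7)
-288623 - o = -288623 - 1*3493596867331125/985017317509 = -288623 - 3493596867331125/985017317509 = -287792250098731232/985017317509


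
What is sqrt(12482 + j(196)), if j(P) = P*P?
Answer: sqrt(50898) ≈ 225.61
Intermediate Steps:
j(P) = P**2
sqrt(12482 + j(196)) = sqrt(12482 + 196**2) = sqrt(12482 + 38416) = sqrt(50898)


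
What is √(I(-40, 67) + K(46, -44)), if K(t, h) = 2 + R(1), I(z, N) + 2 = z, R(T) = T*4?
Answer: 6*I ≈ 6.0*I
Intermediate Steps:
R(T) = 4*T
I(z, N) = -2 + z
K(t, h) = 6 (K(t, h) = 2 + 4*1 = 2 + 4 = 6)
√(I(-40, 67) + K(46, -44)) = √((-2 - 40) + 6) = √(-42 + 6) = √(-36) = 6*I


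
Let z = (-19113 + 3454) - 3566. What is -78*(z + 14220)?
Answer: 390390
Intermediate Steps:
z = -19225 (z = -15659 - 3566 = -19225)
-78*(z + 14220) = -78*(-19225 + 14220) = -78*(-5005) = 390390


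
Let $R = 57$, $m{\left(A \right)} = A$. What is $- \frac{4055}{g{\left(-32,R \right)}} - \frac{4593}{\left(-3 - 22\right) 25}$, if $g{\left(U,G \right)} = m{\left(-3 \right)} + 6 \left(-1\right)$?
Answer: $\frac{2575712}{5625} \approx 457.9$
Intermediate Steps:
$g{\left(U,G \right)} = -9$ ($g{\left(U,G \right)} = -3 + 6 \left(-1\right) = -3 - 6 = -9$)
$- \frac{4055}{g{\left(-32,R \right)}} - \frac{4593}{\left(-3 - 22\right) 25} = - \frac{4055}{-9} - \frac{4593}{\left(-3 - 22\right) 25} = \left(-4055\right) \left(- \frac{1}{9}\right) - \frac{4593}{\left(-25\right) 25} = \frac{4055}{9} - \frac{4593}{-625} = \frac{4055}{9} - - \frac{4593}{625} = \frac{4055}{9} + \frac{4593}{625} = \frac{2575712}{5625}$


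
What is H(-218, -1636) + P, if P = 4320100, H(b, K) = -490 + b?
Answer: 4319392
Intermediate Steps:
H(-218, -1636) + P = (-490 - 218) + 4320100 = -708 + 4320100 = 4319392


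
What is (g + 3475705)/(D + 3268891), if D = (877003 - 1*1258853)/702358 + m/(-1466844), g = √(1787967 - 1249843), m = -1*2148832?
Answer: 447605468632374645/420971831708184236 + 128781202269*√134531/210485915854092118 ≈ 1.0635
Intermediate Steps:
m = -2148832
g = 2*√134531 (g = √538124 = 2*√134531 ≈ 733.57)
D = 118641870557/128781202269 (D = (877003 - 1*1258853)/702358 - 2148832/(-1466844) = (877003 - 1258853)*(1/702358) - 2148832*(-1/1466844) = -381850*1/702358 + 537208/366711 = -190925/351179 + 537208/366711 = 118641870557/128781202269 ≈ 0.92127)
(g + 3475705)/(D + 3268891) = (2*√134531 + 3475705)/(118641870557/128781202269 + 3268891) = (3475705 + 2*√134531)/(420971831708184236/128781202269) = (3475705 + 2*√134531)*(128781202269/420971831708184236) = 447605468632374645/420971831708184236 + 128781202269*√134531/210485915854092118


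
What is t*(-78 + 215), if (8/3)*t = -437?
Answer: -179607/8 ≈ -22451.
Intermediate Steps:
t = -1311/8 (t = (3/8)*(-437) = -1311/8 ≈ -163.88)
t*(-78 + 215) = -1311*(-78 + 215)/8 = -1311/8*137 = -179607/8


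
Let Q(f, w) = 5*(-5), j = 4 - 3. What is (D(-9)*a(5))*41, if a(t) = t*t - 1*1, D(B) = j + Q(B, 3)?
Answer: -23616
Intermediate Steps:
j = 1
Q(f, w) = -25
D(B) = -24 (D(B) = 1 - 25 = -24)
a(t) = -1 + t**2 (a(t) = t**2 - 1 = -1 + t**2)
(D(-9)*a(5))*41 = -24*(-1 + 5**2)*41 = -24*(-1 + 25)*41 = -24*24*41 = -576*41 = -23616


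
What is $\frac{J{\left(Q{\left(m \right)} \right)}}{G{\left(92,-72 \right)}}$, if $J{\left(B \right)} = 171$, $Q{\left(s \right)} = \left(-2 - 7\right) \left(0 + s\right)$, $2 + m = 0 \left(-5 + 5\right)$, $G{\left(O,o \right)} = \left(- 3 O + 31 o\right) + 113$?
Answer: $- \frac{171}{2395} \approx -0.071399$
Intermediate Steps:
$G{\left(O,o \right)} = 113 - 3 O + 31 o$
$m = -2$ ($m = -2 + 0 \left(-5 + 5\right) = -2 + 0 \cdot 0 = -2 + 0 = -2$)
$Q{\left(s \right)} = - 9 s$
$\frac{J{\left(Q{\left(m \right)} \right)}}{G{\left(92,-72 \right)}} = \frac{171}{113 - 276 + 31 \left(-72\right)} = \frac{171}{113 - 276 - 2232} = \frac{171}{-2395} = 171 \left(- \frac{1}{2395}\right) = - \frac{171}{2395}$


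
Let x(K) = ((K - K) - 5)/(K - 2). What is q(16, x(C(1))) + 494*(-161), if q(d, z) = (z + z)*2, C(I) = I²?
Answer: -79514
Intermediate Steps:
x(K) = -5/(-2 + K) (x(K) = (0 - 5)/(-2 + K) = -5/(-2 + K))
q(d, z) = 4*z (q(d, z) = (2*z)*2 = 4*z)
q(16, x(C(1))) + 494*(-161) = 4*(-5/(-2 + 1²)) + 494*(-161) = 4*(-5/(-2 + 1)) - 79534 = 4*(-5/(-1)) - 79534 = 4*(-5*(-1)) - 79534 = 4*5 - 79534 = 20 - 79534 = -79514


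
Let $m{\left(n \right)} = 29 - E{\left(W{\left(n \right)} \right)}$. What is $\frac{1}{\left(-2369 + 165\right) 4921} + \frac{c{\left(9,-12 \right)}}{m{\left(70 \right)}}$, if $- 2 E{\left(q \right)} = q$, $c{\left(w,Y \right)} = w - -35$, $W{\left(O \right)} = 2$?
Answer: $\frac{238609433}{162688260} \approx 1.4667$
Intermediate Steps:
$c{\left(w,Y \right)} = 35 + w$ ($c{\left(w,Y \right)} = w + 35 = 35 + w$)
$E{\left(q \right)} = - \frac{q}{2}$
$m{\left(n \right)} = 30$ ($m{\left(n \right)} = 29 - \left(- \frac{1}{2}\right) 2 = 29 - -1 = 29 + 1 = 30$)
$\frac{1}{\left(-2369 + 165\right) 4921} + \frac{c{\left(9,-12 \right)}}{m{\left(70 \right)}} = \frac{1}{\left(-2369 + 165\right) 4921} + \frac{35 + 9}{30} = \frac{1}{-2204} \cdot \frac{1}{4921} + 44 \cdot \frac{1}{30} = \left(- \frac{1}{2204}\right) \frac{1}{4921} + \frac{22}{15} = - \frac{1}{10845884} + \frac{22}{15} = \frac{238609433}{162688260}$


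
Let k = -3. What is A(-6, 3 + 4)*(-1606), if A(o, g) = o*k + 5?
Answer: -36938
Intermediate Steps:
A(o, g) = 5 - 3*o (A(o, g) = o*(-3) + 5 = -3*o + 5 = 5 - 3*o)
A(-6, 3 + 4)*(-1606) = (5 - 3*(-6))*(-1606) = (5 + 18)*(-1606) = 23*(-1606) = -36938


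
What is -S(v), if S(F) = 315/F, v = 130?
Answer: -63/26 ≈ -2.4231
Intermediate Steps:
-S(v) = -315/130 = -1*63/26 = -63/26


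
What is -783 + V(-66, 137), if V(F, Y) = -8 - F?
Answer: -725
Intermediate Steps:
-783 + V(-66, 137) = -783 + (-8 - 1*(-66)) = -783 + (-8 + 66) = -783 + 58 = -725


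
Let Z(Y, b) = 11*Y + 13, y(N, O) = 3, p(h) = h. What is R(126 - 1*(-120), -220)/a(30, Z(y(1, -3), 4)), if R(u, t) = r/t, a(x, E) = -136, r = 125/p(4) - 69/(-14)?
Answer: 1013/837760 ≈ 0.0012092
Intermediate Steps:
Z(Y, b) = 13 + 11*Y
r = 1013/28 (r = 125/4 - 69/(-14) = 125*(¼) - 69*(-1/14) = 125/4 + 69/14 = 1013/28 ≈ 36.179)
R(u, t) = 1013/(28*t)
R(126 - 1*(-120), -220)/a(30, Z(y(1, -3), 4)) = ((1013/28)/(-220))/(-136) = ((1013/28)*(-1/220))*(-1/136) = -1013/6160*(-1/136) = 1013/837760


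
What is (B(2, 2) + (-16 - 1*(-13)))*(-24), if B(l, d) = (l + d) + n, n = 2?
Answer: -72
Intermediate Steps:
B(l, d) = 2 + d + l (B(l, d) = (l + d) + 2 = (d + l) + 2 = 2 + d + l)
(B(2, 2) + (-16 - 1*(-13)))*(-24) = ((2 + 2 + 2) + (-16 - 1*(-13)))*(-24) = (6 + (-16 + 13))*(-24) = (6 - 3)*(-24) = 3*(-24) = -72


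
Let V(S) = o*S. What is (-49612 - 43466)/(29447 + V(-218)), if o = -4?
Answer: -93078/30319 ≈ -3.0700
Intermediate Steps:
V(S) = -4*S
(-49612 - 43466)/(29447 + V(-218)) = (-49612 - 43466)/(29447 - 4*(-218)) = -93078/(29447 + 872) = -93078/30319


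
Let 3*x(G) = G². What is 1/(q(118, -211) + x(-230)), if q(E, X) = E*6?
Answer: 3/55024 ≈ 5.4522e-5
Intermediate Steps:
q(E, X) = 6*E
x(G) = G²/3
1/(q(118, -211) + x(-230)) = 1/(6*118 + (⅓)*(-230)²) = 1/(708 + (⅓)*52900) = 1/(708 + 52900/3) = 1/(55024/3) = 3/55024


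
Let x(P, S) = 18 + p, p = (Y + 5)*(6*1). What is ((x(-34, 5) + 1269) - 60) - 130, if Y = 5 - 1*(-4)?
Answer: 1181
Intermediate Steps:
Y = 9 (Y = 5 + 4 = 9)
p = 84 (p = (9 + 5)*(6*1) = 14*6 = 84)
x(P, S) = 102 (x(P, S) = 18 + 84 = 102)
((x(-34, 5) + 1269) - 60) - 130 = ((102 + 1269) - 60) - 130 = (1371 - 60) - 130 = 1311 - 130 = 1181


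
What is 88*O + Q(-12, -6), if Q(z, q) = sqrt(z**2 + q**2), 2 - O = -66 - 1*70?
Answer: 12144 + 6*sqrt(5) ≈ 12157.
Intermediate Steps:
O = 138 (O = 2 - (-66 - 1*70) = 2 - (-66 - 70) = 2 - 1*(-136) = 2 + 136 = 138)
Q(z, q) = sqrt(q**2 + z**2)
88*O + Q(-12, -6) = 88*138 + sqrt((-6)**2 + (-12)**2) = 12144 + sqrt(36 + 144) = 12144 + sqrt(180) = 12144 + 6*sqrt(5)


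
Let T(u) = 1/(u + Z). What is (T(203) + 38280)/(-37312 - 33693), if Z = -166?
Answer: -1416361/2627185 ≈ -0.53912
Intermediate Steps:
T(u) = 1/(-166 + u) (T(u) = 1/(u - 166) = 1/(-166 + u))
(T(203) + 38280)/(-37312 - 33693) = (1/(-166 + 203) + 38280)/(-37312 - 33693) = (1/37 + 38280)/(-71005) = (1/37 + 38280)*(-1/71005) = (1416361/37)*(-1/71005) = -1416361/2627185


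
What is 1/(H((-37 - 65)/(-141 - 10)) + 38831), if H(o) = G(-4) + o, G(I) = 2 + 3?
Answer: 151/5864338 ≈ 2.5749e-5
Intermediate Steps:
G(I) = 5
H(o) = 5 + o
1/(H((-37 - 65)/(-141 - 10)) + 38831) = 1/((5 + (-37 - 65)/(-141 - 10)) + 38831) = 1/((5 - 102/(-151)) + 38831) = 1/((5 - 102*(-1/151)) + 38831) = 1/((5 + 102/151) + 38831) = 1/(857/151 + 38831) = 1/(5864338/151) = 151/5864338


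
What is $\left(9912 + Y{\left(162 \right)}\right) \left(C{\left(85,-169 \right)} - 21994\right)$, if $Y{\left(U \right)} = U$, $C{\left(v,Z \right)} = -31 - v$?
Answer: $-222736140$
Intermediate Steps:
$\left(9912 + Y{\left(162 \right)}\right) \left(C{\left(85,-169 \right)} - 21994\right) = \left(9912 + 162\right) \left(\left(-31 - 85\right) - 21994\right) = 10074 \left(\left(-31 - 85\right) - 21994\right) = 10074 \left(-116 - 21994\right) = 10074 \left(-22110\right) = -222736140$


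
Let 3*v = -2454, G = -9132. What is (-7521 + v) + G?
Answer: -17471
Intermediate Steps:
v = -818 (v = (⅓)*(-2454) = -818)
(-7521 + v) + G = (-7521 - 818) - 9132 = -8339 - 9132 = -17471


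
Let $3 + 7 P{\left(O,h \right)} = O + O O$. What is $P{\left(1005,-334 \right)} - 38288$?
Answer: $\frac{743011}{7} \approx 1.0614 \cdot 10^{5}$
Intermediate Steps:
$P{\left(O,h \right)} = - \frac{3}{7} + \frac{O}{7} + \frac{O^{2}}{7}$ ($P{\left(O,h \right)} = - \frac{3}{7} + \frac{O + O O}{7} = - \frac{3}{7} + \frac{O + O^{2}}{7} = - \frac{3}{7} + \left(\frac{O}{7} + \frac{O^{2}}{7}\right) = - \frac{3}{7} + \frac{O}{7} + \frac{O^{2}}{7}$)
$P{\left(1005,-334 \right)} - 38288 = \left(- \frac{3}{7} + \frac{1}{7} \cdot 1005 + \frac{1005^{2}}{7}\right) - 38288 = \left(- \frac{3}{7} + \frac{1005}{7} + \frac{1}{7} \cdot 1010025\right) - 38288 = \left(- \frac{3}{7} + \frac{1005}{7} + \frac{1010025}{7}\right) - 38288 = \frac{1011027}{7} - 38288 = \frac{743011}{7}$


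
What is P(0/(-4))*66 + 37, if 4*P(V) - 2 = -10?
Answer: -95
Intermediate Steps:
P(V) = -2 (P(V) = ½ + (¼)*(-10) = ½ - 5/2 = -2)
P(0/(-4))*66 + 37 = -2*66 + 37 = -132 + 37 = -95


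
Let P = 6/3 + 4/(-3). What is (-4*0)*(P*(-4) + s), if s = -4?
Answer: 0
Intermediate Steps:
P = ⅔ (P = 6*(⅓) + 4*(-⅓) = 2 - 4/3 = ⅔ ≈ 0.66667)
(-4*0)*(P*(-4) + s) = (-4*0)*((⅔)*(-4) - 4) = 0*(-8/3 - 4) = 0*(-20/3) = 0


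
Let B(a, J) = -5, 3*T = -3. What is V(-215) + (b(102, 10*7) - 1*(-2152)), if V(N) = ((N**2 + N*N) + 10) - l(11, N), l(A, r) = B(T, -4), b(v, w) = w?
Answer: 94687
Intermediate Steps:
T = -1 (T = (1/3)*(-3) = -1)
l(A, r) = -5
V(N) = 15 + 2*N**2 (V(N) = ((N**2 + N*N) + 10) - 1*(-5) = ((N**2 + N**2) + 10) + 5 = (2*N**2 + 10) + 5 = (10 + 2*N**2) + 5 = 15 + 2*N**2)
V(-215) + (b(102, 10*7) - 1*(-2152)) = (15 + 2*(-215)**2) + (10*7 - 1*(-2152)) = (15 + 2*46225) + (70 + 2152) = (15 + 92450) + 2222 = 92465 + 2222 = 94687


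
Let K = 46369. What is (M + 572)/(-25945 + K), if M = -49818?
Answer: -24623/10212 ≈ -2.4112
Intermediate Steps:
(M + 572)/(-25945 + K) = (-49818 + 572)/(-25945 + 46369) = -49246/20424 = -49246*1/20424 = -24623/10212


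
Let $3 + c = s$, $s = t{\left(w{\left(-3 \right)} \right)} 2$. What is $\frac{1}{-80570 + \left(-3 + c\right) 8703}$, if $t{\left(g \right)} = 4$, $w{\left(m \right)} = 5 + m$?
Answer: $- \frac{1}{63164} \approx -1.5832 \cdot 10^{-5}$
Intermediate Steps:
$s = 8$ ($s = 4 \cdot 2 = 8$)
$c = 5$ ($c = -3 + 8 = 5$)
$\frac{1}{-80570 + \left(-3 + c\right) 8703} = \frac{1}{-80570 + \left(-3 + 5\right) 8703} = \frac{1}{-80570 + 2 \cdot 8703} = \frac{1}{-80570 + 17406} = \frac{1}{-63164} = - \frac{1}{63164}$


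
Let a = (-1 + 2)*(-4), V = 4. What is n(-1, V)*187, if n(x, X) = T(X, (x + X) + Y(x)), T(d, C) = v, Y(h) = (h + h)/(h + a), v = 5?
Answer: 935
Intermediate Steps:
a = -4 (a = 1*(-4) = -4)
Y(h) = 2*h/(-4 + h) (Y(h) = (h + h)/(h - 4) = (2*h)/(-4 + h) = 2*h/(-4 + h))
T(d, C) = 5
n(x, X) = 5
n(-1, V)*187 = 5*187 = 935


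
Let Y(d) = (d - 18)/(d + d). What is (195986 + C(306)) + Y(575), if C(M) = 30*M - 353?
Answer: 235535507/1150 ≈ 2.0481e+5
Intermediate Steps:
C(M) = -353 + 30*M
Y(d) = (-18 + d)/(2*d) (Y(d) = (-18 + d)/((2*d)) = (-18 + d)*(1/(2*d)) = (-18 + d)/(2*d))
(195986 + C(306)) + Y(575) = (195986 + (-353 + 30*306)) + (½)*(-18 + 575)/575 = (195986 + (-353 + 9180)) + (½)*(1/575)*557 = (195986 + 8827) + 557/1150 = 204813 + 557/1150 = 235535507/1150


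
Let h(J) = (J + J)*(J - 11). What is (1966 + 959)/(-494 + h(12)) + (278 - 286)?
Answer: -1337/94 ≈ -14.223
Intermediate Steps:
h(J) = 2*J*(-11 + J) (h(J) = (2*J)*(-11 + J) = 2*J*(-11 + J))
(1966 + 959)/(-494 + h(12)) + (278 - 286) = (1966 + 959)/(-494 + 2*12*(-11 + 12)) + (278 - 286) = 2925/(-494 + 2*12*1) - 8 = 2925/(-494 + 24) - 8 = 2925/(-470) - 8 = 2925*(-1/470) - 8 = -585/94 - 8 = -1337/94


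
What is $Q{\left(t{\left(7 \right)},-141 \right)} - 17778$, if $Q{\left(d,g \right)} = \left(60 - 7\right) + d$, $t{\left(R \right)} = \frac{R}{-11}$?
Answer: $- \frac{194982}{11} \approx -17726.0$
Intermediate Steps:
$t{\left(R \right)} = - \frac{R}{11}$ ($t{\left(R \right)} = R \left(- \frac{1}{11}\right) = - \frac{R}{11}$)
$Q{\left(d,g \right)} = 53 + d$
$Q{\left(t{\left(7 \right)},-141 \right)} - 17778 = \left(53 - \frac{7}{11}\right) - 17778 = \frac{576}{11} - 17778 = - \frac{194982}{11}$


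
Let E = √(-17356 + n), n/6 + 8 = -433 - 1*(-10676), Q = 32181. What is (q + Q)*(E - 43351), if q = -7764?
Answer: -1058501367 + 24417*√44054 ≈ -1.0534e+9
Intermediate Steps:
n = 61410 (n = -48 + 6*(-433 - 1*(-10676)) = -48 + 6*(-433 + 10676) = -48 + 6*10243 = -48 + 61458 = 61410)
E = √44054 (E = √(-17356 + 61410) = √44054 ≈ 209.89)
(q + Q)*(E - 43351) = (-7764 + 32181)*(√44054 - 43351) = 24417*(-43351 + √44054) = -1058501367 + 24417*√44054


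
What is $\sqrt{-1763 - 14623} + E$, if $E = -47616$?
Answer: $-47616 + i \sqrt{16386} \approx -47616.0 + 128.01 i$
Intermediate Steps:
$\sqrt{-1763 - 14623} + E = \sqrt{-1763 - 14623} - 47616 = \sqrt{-16386} - 47616 = i \sqrt{16386} - 47616 = -47616 + i \sqrt{16386}$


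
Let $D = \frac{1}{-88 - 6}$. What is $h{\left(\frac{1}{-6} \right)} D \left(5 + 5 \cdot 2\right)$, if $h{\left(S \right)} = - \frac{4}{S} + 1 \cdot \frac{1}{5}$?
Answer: $- \frac{363}{94} \approx -3.8617$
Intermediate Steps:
$h{\left(S \right)} = \frac{1}{5} - \frac{4}{S}$ ($h{\left(S \right)} = - \frac{4}{S} + 1 \cdot \frac{1}{5} = - \frac{4}{S} + \frac{1}{5} = \frac{1}{5} - \frac{4}{S}$)
$D = - \frac{1}{94}$ ($D = \frac{1}{-94} = - \frac{1}{94} \approx -0.010638$)
$h{\left(\frac{1}{-6} \right)} D \left(5 + 5 \cdot 2\right) = \frac{-20 + \frac{1}{-6}}{5 \frac{1}{-6}} \left(- \frac{1}{94}\right) \left(5 + 5 \cdot 2\right) = \frac{-20 - \frac{1}{6}}{5 \left(- \frac{1}{6}\right)} \left(- \frac{1}{94}\right) \left(5 + 10\right) = \frac{1}{5} \left(-6\right) \left(- \frac{121}{6}\right) \left(- \frac{1}{94}\right) 15 = \frac{121}{5} \left(- \frac{1}{94}\right) 15 = \left(- \frac{121}{470}\right) 15 = - \frac{363}{94}$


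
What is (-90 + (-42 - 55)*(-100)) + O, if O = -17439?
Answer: -7829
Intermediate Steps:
(-90 + (-42 - 55)*(-100)) + O = (-90 + (-42 - 55)*(-100)) - 17439 = (-90 - 97*(-100)) - 17439 = (-90 + 9700) - 17439 = 9610 - 17439 = -7829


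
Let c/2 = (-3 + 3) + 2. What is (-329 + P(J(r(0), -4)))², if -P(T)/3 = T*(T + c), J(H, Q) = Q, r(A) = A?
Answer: 108241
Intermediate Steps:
c = 4 (c = 2*((-3 + 3) + 2) = 2*(0 + 2) = 2*2 = 4)
P(T) = -3*T*(4 + T) (P(T) = -3*T*(T + 4) = -3*T*(4 + T))
(-329 + P(J(r(0), -4)))² = (-329 - 3*(-4)*(4 - 4))² = (-329 - 3*(-4)*0)² = (-329 + 0)² = (-329)² = 108241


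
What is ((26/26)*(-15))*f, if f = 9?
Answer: -135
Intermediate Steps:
((26/26)*(-15))*f = ((26/26)*(-15))*9 = ((26*(1/26))*(-15))*9 = (1*(-15))*9 = -15*9 = -135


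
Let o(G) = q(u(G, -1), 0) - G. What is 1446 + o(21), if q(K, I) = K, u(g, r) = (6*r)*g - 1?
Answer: 1298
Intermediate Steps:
u(g, r) = -1 + 6*g*r (u(g, r) = 6*g*r - 1 = -1 + 6*g*r)
o(G) = -1 - 7*G (o(G) = (-1 + 6*G*(-1)) - G = (-1 - 6*G) - G = -1 - 7*G)
1446 + o(21) = 1446 + (-1 - 7*21) = 1446 + (-1 - 147) = 1446 - 148 = 1298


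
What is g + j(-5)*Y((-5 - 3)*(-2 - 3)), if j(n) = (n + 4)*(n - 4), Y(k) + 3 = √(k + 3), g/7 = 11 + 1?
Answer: 57 + 9*√43 ≈ 116.02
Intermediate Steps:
g = 84 (g = 7*(11 + 1) = 7*12 = 84)
Y(k) = -3 + √(3 + k) (Y(k) = -3 + √(k + 3) = -3 + √(3 + k))
j(n) = (-4 + n)*(4 + n) (j(n) = (4 + n)*(-4 + n) = (-4 + n)*(4 + n))
g + j(-5)*Y((-5 - 3)*(-2 - 3)) = 84 + (-16 + (-5)²)*(-3 + √(3 + (-5 - 3)*(-2 - 3))) = 84 + (-16 + 25)*(-3 + √(3 - 8*(-5))) = 84 + 9*(-3 + √(3 + 40)) = 84 + 9*(-3 + √43) = 84 + (-27 + 9*√43) = 57 + 9*√43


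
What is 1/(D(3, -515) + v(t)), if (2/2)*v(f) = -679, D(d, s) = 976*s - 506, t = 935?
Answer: -1/503825 ≈ -1.9848e-6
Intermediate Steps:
D(d, s) = -506 + 976*s
v(f) = -679
1/(D(3, -515) + v(t)) = 1/((-506 + 976*(-515)) - 679) = 1/((-506 - 502640) - 679) = 1/(-503146 - 679) = 1/(-503825) = -1/503825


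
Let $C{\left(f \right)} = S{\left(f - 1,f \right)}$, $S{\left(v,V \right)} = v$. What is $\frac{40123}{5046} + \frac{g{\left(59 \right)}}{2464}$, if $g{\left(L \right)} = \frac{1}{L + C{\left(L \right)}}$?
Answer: $\frac{1927830745}{242450208} \approx 7.9514$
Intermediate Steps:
$C{\left(f \right)} = -1 + f$ ($C{\left(f \right)} = f - 1 = -1 + f$)
$g{\left(L \right)} = \frac{1}{-1 + 2 L}$ ($g{\left(L \right)} = \frac{1}{L + \left(-1 + L\right)} = \frac{1}{-1 + 2 L}$)
$\frac{40123}{5046} + \frac{g{\left(59 \right)}}{2464} = \frac{40123}{5046} + \frac{1}{\left(-1 + 2 \cdot 59\right) 2464} = 40123 \cdot \frac{1}{5046} + \frac{1}{-1 + 118} \cdot \frac{1}{2464} = \frac{40123}{5046} + \frac{1}{117} \cdot \frac{1}{2464} = \frac{40123}{5046} + \frac{1}{288288} = \frac{1927830745}{242450208}$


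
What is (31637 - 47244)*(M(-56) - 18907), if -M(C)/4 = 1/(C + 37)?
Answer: 5606487003/19 ≈ 2.9508e+8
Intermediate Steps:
M(C) = -4/(37 + C) (M(C) = -4/(C + 37) = -4/(37 + C))
(31637 - 47244)*(M(-56) - 18907) = (31637 - 47244)*(-4/(37 - 56) - 18907) = -15607*(-4/(-19) - 18907) = -15607*(-4*(-1/19) - 18907) = -15607*(4/19 - 18907) = -15607*(-359229/19) = 5606487003/19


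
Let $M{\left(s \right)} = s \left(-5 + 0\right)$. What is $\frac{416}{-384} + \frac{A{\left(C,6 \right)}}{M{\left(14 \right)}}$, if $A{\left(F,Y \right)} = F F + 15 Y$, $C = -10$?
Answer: $- \frac{319}{84} \approx -3.7976$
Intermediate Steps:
$M{\left(s \right)} = - 5 s$ ($M{\left(s \right)} = s \left(-5\right) = - 5 s$)
$A{\left(F,Y \right)} = F^{2} + 15 Y$
$\frac{416}{-384} + \frac{A{\left(C,6 \right)}}{M{\left(14 \right)}} = \frac{416}{-384} + \frac{\left(-10\right)^{2} + 15 \cdot 6}{\left(-5\right) 14} = 416 \left(- \frac{1}{384}\right) + \frac{100 + 90}{-70} = - \frac{13}{12} + 190 \left(- \frac{1}{70}\right) = - \frac{13}{12} - \frac{19}{7} = - \frac{319}{84}$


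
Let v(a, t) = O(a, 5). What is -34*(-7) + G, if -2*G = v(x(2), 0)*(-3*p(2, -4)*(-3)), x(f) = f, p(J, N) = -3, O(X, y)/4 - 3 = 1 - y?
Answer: 184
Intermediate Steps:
O(X, y) = 16 - 4*y (O(X, y) = 12 + 4*(1 - y) = 12 + (4 - 4*y) = 16 - 4*y)
v(a, t) = -4 (v(a, t) = 16 - 4*5 = 16 - 20 = -4)
G = -54 (G = -(-2)*-3*(-3)*(-3) = -(-2)*9*(-3) = -(-2)*(-27) = -1/2*108 = -54)
-34*(-7) + G = -34*(-7) - 54 = 238 - 54 = 184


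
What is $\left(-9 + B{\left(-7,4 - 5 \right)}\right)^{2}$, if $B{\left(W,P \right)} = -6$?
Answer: $225$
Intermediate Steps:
$\left(-9 + B{\left(-7,4 - 5 \right)}\right)^{2} = \left(-9 - 6\right)^{2} = \left(-15\right)^{2} = 225$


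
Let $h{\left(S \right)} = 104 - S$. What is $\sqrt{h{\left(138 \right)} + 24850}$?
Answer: $4 \sqrt{1551} \approx 157.53$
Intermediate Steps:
$\sqrt{h{\left(138 \right)} + 24850} = \sqrt{\left(104 - 138\right) + 24850} = \sqrt{-34 + 24850} = \sqrt{24816} = 4 \sqrt{1551}$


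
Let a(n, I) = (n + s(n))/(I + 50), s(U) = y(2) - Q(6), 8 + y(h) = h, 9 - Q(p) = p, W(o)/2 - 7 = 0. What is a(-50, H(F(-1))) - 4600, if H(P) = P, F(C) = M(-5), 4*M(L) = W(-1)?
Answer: -492318/107 ≈ -4601.1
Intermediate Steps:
W(o) = 14 (W(o) = 14 + 2*0 = 14 + 0 = 14)
M(L) = 7/2 (M(L) = (¼)*14 = 7/2)
F(C) = 7/2
Q(p) = 9 - p
y(h) = -8 + h
s(U) = -9 (s(U) = (-8 + 2) - (9 - 1*6) = -6 - (9 - 6) = -6 - 1*3 = -6 - 3 = -9)
a(n, I) = (-9 + n)/(50 + I) (a(n, I) = (n - 9)/(I + 50) = (-9 + n)/(50 + I))
a(-50, H(F(-1))) - 4600 = (-9 - 50)/(50 + 7/2) - 4600 = -59/(107/2) - 4600 = (2/107)*(-59) - 4600 = -118/107 - 4600 = -492318/107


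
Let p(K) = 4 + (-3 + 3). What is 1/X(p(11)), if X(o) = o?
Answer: 1/4 ≈ 0.25000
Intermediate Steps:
p(K) = 4 (p(K) = 4 + 0 = 4)
1/X(p(11)) = 1/4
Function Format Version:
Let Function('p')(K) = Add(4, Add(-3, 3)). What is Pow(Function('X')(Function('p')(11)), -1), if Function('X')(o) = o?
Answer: Rational(1, 4) ≈ 0.25000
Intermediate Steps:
Function('p')(K) = 4 (Function('p')(K) = Add(4, 0) = 4)
Pow(Function('X')(Function('p')(11)), -1) = Pow(4, -1) = Rational(1, 4)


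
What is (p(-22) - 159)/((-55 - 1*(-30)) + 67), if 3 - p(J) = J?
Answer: -67/21 ≈ -3.1905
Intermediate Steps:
p(J) = 3 - J
(p(-22) - 159)/((-55 - 1*(-30)) + 67) = ((3 - 1*(-22)) - 159)/((-55 - 1*(-30)) + 67) = ((3 + 22) - 159)/((-55 + 30) + 67) = (25 - 159)/(-25 + 67) = -134/42 = -134*1/42 = -67/21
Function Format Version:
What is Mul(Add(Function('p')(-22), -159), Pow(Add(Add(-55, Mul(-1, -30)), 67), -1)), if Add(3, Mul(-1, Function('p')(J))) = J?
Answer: Rational(-67, 21) ≈ -3.1905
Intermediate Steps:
Function('p')(J) = Add(3, Mul(-1, J))
Mul(Add(Function('p')(-22), -159), Pow(Add(Add(-55, Mul(-1, -30)), 67), -1)) = Mul(Add(Add(3, Mul(-1, -22)), -159), Pow(Add(Add(-55, Mul(-1, -30)), 67), -1)) = Mul(Add(Add(3, 22), -159), Pow(Add(Add(-55, 30), 67), -1)) = Mul(Add(25, -159), Pow(Add(-25, 67), -1)) = Mul(-134, Pow(42, -1)) = Mul(-134, Rational(1, 42)) = Rational(-67, 21)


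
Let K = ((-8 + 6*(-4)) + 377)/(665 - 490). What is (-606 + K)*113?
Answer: -2388933/35 ≈ -68255.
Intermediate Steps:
K = 69/35 (K = ((-8 - 24) + 377)/175 = (-32 + 377)*(1/175) = 345*(1/175) = 69/35 ≈ 1.9714)
(-606 + K)*113 = (-606 + 69/35)*113 = -21141/35*113 = -2388933/35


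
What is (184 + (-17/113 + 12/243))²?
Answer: 2833253133529/83777409 ≈ 33819.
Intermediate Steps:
(184 + (-17/113 + 12/243))² = (184 + (-17*1/113 + 12*(1/243)))² = (184 + (-17/113 + 4/81))² = (184 - 925/9153)² = (1683227/9153)² = 2833253133529/83777409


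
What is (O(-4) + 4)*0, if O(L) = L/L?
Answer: 0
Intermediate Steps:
O(L) = 1
(O(-4) + 4)*0 = (1 + 4)*0 = 5*0 = 0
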